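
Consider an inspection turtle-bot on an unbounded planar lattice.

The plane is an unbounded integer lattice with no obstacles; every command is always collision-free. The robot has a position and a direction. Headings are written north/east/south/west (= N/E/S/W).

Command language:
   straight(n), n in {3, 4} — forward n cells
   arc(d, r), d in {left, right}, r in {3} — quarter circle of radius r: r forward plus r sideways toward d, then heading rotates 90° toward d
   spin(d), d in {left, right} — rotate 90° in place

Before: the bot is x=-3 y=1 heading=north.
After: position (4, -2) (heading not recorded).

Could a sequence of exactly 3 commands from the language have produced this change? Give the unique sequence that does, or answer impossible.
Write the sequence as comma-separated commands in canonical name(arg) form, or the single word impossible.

spin(right), straight(4), arc(right, 3)

key: running arc(right, 3) before spin(right) would end elsewhere — order is forced
from: x=-3 y=1 heading=north
step 1 (spin(right)): x=-3 y=1 heading=east
step 2 (straight(4)): x=1 y=1 heading=east
step 3 (arc(right, 3)): x=4 y=-2 heading=south
no rival 3-sequence matches.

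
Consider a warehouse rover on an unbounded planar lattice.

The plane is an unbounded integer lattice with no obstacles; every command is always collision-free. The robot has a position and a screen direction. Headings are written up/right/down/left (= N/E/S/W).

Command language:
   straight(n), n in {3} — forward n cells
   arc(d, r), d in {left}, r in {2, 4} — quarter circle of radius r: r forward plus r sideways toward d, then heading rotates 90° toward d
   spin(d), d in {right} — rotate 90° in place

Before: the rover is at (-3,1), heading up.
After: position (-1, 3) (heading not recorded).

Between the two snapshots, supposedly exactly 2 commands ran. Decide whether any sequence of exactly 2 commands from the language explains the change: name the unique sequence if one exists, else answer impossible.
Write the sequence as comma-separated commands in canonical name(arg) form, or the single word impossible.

spin(right), arc(left, 2)

key: order matters: swapping spin(right) and arc(left, 2) lands elsewhere
start: at (-3,1), heading up
step 1 (spin(right)): at (-3,1), heading right
step 2 (arc(left, 2)): at (-1,3), heading up
no rival 2-sequence matches.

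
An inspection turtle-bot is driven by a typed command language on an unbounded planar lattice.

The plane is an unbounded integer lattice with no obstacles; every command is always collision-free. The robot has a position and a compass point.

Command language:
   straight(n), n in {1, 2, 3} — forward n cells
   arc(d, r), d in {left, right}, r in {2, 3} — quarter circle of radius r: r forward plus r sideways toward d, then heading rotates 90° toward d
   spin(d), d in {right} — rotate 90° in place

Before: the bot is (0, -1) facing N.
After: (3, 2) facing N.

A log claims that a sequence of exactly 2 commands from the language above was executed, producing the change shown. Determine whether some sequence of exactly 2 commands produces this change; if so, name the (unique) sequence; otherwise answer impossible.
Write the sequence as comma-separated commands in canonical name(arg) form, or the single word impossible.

key: order matters: swapping spin(right) and arc(left, 3) lands elsewhere
t0: (0, -1) facing N
t=1 spin(right) ⇒ (0, -1) facing E
t=2 arc(left, 3) ⇒ (3, 2) facing N
no rival 2-sequence matches.

spin(right), arc(left, 3)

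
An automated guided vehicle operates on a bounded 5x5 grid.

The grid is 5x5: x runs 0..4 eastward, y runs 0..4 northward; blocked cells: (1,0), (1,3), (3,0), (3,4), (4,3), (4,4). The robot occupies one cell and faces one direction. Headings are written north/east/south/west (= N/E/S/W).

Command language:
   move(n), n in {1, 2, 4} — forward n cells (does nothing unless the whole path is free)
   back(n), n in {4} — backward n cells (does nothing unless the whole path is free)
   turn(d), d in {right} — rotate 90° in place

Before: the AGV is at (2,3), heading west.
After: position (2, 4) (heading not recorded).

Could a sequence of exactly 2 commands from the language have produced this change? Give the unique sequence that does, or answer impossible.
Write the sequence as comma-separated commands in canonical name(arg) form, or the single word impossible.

key: running move(1) before turn(right) would end elsewhere — order is forced
t0: at (2,3), heading west
t=1 turn(right) ⇒ at (2,3), heading north
t=2 move(1) ⇒ at (2,4), heading north
all 25 alternatives checked — unique.

turn(right), move(1)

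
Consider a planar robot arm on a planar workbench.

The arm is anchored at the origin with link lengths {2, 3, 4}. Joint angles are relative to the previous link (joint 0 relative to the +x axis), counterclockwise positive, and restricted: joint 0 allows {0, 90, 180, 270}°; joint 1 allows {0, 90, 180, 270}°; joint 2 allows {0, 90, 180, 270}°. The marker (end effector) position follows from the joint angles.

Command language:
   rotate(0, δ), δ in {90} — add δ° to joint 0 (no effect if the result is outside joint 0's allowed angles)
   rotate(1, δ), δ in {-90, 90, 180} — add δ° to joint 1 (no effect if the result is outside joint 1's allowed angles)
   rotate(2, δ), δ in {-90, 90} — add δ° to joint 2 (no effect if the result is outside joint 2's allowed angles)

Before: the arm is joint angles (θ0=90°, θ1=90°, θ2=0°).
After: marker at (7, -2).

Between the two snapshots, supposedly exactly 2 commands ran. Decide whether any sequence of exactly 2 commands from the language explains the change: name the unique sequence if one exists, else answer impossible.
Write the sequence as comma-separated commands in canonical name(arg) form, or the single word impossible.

t0: joint angles (θ0=90°, θ1=90°, θ2=0°)
step 1 (rotate(0, 90)): joint angles (θ0=180°, θ1=90°, θ2=0°)
step 2 (rotate(0, 90)): joint angles (θ0=270°, θ1=90°, θ2=0°)
uniquely the one of 36 2-step routes that fits.

rotate(0, 90), rotate(0, 90)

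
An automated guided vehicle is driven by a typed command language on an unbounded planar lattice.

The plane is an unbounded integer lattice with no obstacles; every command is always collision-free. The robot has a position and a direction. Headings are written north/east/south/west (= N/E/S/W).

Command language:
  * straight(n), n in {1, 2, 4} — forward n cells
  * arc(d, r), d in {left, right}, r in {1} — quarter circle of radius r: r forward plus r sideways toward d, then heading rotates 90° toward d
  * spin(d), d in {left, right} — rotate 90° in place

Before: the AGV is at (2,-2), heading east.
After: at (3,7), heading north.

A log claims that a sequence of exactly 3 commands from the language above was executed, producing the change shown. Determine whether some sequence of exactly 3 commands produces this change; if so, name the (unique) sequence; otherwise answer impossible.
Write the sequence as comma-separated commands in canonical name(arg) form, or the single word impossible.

key: running straight(4) before arc(left, 1) would end elsewhere — order is forced
t0: at (2,-2), heading east
step 1 (arc(left, 1)): at (3,-1), heading north
step 2 (straight(4)): at (3,3), heading north
step 3 (straight(4)): at (3,7), heading north
no rival 3-sequence matches.

arc(left, 1), straight(4), straight(4)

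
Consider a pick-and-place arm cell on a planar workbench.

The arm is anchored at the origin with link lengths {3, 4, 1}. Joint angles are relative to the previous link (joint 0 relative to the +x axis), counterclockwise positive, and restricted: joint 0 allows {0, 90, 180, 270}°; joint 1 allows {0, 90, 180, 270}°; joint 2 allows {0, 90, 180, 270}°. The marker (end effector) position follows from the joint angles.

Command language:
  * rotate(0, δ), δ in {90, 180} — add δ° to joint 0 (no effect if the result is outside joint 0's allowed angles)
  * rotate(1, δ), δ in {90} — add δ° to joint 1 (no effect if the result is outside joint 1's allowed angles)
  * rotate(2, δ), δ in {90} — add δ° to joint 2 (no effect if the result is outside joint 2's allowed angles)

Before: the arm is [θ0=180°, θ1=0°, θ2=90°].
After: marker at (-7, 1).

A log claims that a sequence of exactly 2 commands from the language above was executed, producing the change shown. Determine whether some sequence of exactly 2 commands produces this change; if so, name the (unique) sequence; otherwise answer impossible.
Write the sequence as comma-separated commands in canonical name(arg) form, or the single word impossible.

rotate(2, 90), rotate(2, 90)

from: [θ0=180°, θ1=0°, θ2=90°]
1. rotate(2, 90) → [θ0=180°, θ1=0°, θ2=180°]
2. rotate(2, 90) → [θ0=180°, θ1=0°, θ2=270°]
all 16 alternatives checked — unique.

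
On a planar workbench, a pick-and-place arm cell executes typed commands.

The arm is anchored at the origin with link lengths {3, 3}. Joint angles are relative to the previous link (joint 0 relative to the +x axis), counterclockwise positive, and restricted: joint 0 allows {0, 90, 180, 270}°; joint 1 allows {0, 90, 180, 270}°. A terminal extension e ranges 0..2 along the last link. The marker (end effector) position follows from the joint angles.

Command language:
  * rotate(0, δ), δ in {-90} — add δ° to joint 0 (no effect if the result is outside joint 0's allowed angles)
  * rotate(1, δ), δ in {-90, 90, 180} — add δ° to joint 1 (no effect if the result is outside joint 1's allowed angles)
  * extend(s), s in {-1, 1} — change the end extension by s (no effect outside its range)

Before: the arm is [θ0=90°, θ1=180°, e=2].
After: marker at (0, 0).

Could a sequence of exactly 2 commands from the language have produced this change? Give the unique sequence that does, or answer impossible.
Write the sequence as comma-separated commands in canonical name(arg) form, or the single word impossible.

from: [θ0=90°, θ1=180°, e=2]
1. extend(-1) → [θ0=90°, θ1=180°, e=1]
2. extend(-1) → [θ0=90°, θ1=180°, e=0]
no rival 2-sequence matches.

extend(-1), extend(-1)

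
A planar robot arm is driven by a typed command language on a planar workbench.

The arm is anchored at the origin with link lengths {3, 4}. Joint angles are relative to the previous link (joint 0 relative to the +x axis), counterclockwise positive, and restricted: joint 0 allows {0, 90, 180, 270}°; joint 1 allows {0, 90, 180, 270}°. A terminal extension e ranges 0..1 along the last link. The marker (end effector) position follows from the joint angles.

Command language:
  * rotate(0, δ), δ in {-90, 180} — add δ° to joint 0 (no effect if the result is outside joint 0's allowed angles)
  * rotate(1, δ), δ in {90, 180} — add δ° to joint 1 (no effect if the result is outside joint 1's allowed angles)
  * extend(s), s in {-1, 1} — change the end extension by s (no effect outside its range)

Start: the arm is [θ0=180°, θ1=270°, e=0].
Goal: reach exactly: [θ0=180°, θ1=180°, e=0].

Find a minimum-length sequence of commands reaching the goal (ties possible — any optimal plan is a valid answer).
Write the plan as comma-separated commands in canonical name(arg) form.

rotate(1, 90), rotate(1, 180)

initial: [θ0=180°, θ1=270°, e=0]
step 1 (rotate(1, 90)): [θ0=180°, θ1=0°, e=0]
step 2 (rotate(1, 180)): [θ0=180°, θ1=180°, e=0]
no 1-step plan works, so 2 is optimal.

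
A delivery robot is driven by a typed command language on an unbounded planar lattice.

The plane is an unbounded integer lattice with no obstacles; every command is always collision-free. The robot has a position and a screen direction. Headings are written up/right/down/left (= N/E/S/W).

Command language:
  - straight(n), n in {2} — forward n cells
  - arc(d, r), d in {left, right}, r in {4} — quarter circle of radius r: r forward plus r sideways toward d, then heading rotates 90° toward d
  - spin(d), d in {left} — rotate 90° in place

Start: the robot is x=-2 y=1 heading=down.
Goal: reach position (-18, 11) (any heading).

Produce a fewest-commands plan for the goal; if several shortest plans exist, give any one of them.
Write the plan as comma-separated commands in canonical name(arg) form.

t0: x=-2 y=1 heading=down
[1] after arc(right, 4): x=-6 y=-3 heading=left
[2] after arc(right, 4): x=-10 y=1 heading=up
[3] after straight(2): x=-10 y=3 heading=up
[4] after arc(left, 4): x=-14 y=7 heading=left
[5] after arc(right, 4): x=-18 y=11 heading=up
no 4-step plan works, so 5 is optimal.

arc(right, 4), arc(right, 4), straight(2), arc(left, 4), arc(right, 4)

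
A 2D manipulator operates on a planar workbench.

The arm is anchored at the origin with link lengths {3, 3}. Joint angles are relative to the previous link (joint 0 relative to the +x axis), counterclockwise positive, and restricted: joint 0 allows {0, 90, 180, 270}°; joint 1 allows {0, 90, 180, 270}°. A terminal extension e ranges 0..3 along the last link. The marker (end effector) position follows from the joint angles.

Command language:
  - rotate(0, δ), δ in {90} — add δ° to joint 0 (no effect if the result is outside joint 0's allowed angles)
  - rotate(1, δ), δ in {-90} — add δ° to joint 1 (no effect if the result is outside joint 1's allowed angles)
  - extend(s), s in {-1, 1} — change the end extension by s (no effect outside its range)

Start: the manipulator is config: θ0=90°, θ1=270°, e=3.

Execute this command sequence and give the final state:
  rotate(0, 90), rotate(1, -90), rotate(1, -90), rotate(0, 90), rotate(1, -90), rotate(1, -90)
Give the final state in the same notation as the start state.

t0: config: θ0=90°, θ1=270°, e=3
1. rotate(0, 90) → config: θ0=180°, θ1=270°, e=3
2. rotate(1, -90) → config: θ0=180°, θ1=180°, e=3
3. rotate(1, -90) → config: θ0=180°, θ1=90°, e=3
4. rotate(0, 90) → config: θ0=270°, θ1=90°, e=3
5. rotate(1, -90) → config: θ0=270°, θ1=0°, e=3
6. rotate(1, -90) → config: θ0=270°, θ1=270°, e=3

config: θ0=270°, θ1=270°, e=3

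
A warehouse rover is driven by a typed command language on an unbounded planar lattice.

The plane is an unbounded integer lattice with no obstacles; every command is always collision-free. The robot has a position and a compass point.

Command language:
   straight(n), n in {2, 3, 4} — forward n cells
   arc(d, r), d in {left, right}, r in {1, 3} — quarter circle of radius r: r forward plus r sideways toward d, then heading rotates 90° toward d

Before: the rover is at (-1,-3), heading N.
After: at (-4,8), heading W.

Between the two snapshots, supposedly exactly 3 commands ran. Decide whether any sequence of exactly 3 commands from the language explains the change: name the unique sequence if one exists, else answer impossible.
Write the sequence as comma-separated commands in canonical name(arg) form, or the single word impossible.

key: running arc(left, 3) before straight(4) would end elsewhere — order is forced
from: at (-1,-3), heading N
1. straight(4) → at (-1,1), heading N
2. straight(4) → at (-1,5), heading N
3. arc(left, 3) → at (-4,8), heading W
all 343 alternatives checked — unique.

straight(4), straight(4), arc(left, 3)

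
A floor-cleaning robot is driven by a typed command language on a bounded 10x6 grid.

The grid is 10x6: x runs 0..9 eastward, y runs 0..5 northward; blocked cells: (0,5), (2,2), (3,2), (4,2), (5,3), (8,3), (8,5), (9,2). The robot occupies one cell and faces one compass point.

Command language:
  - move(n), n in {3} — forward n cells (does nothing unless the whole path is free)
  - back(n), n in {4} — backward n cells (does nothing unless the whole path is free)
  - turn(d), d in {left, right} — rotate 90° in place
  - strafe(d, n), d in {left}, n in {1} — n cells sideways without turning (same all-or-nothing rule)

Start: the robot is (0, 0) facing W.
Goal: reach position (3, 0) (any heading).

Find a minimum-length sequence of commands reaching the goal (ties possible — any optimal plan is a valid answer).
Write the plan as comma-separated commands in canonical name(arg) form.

turn(right), turn(right), move(3)

t0: (0, 0) facing W
t=1 turn(right) ⇒ (0, 0) facing N
t=2 turn(right) ⇒ (0, 0) facing E
t=3 move(3) ⇒ (3, 0) facing E
shorter routes all fall short; 3 is best.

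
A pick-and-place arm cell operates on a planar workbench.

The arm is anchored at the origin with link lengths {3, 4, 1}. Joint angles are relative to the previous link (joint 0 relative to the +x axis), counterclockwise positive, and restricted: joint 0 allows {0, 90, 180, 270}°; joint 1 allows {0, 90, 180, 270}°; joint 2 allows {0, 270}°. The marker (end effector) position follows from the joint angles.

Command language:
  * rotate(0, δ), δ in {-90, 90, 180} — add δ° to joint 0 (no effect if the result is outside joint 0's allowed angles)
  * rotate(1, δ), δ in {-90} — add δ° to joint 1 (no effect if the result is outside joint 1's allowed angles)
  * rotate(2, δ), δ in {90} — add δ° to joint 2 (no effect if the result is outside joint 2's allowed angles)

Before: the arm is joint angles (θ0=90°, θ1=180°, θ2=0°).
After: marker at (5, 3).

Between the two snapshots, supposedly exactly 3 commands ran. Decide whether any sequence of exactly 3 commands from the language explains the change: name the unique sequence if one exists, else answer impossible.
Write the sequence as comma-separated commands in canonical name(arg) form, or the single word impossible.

t0: joint angles (θ0=90°, θ1=180°, θ2=0°)
[1] after rotate(1, -90): joint angles (θ0=90°, θ1=90°, θ2=0°)
[2] after rotate(1, -90): joint angles (θ0=90°, θ1=0°, θ2=0°)
[3] after rotate(1, -90): joint angles (θ0=90°, θ1=270°, θ2=0°)
all 125 alternatives checked — unique.

rotate(1, -90), rotate(1, -90), rotate(1, -90)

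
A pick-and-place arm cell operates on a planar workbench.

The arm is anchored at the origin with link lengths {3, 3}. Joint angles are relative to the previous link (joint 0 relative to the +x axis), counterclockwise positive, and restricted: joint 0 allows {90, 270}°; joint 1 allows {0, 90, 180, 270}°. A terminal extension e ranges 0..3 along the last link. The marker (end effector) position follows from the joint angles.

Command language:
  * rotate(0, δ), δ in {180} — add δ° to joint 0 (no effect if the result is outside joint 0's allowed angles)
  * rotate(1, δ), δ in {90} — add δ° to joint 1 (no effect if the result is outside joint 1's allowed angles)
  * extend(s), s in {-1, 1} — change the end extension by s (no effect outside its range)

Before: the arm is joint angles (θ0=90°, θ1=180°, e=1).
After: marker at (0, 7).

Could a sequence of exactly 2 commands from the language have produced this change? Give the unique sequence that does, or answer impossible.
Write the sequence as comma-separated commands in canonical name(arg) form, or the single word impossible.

rotate(1, 90), rotate(1, 90)

t0: joint angles (θ0=90°, θ1=180°, e=1)
[1] after rotate(1, 90): joint angles (θ0=90°, θ1=270°, e=1)
[2] after rotate(1, 90): joint angles (θ0=90°, θ1=0°, e=1)
no rival 2-sequence matches.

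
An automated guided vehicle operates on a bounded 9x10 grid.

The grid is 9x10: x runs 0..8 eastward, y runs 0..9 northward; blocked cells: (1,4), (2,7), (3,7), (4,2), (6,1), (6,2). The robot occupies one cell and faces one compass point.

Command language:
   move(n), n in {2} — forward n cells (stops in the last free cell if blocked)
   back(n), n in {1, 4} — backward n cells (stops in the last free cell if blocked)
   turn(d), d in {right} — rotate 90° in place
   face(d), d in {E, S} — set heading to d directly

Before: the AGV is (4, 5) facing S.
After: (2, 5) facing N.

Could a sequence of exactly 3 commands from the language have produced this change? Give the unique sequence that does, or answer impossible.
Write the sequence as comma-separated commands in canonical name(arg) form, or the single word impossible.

key: position moved to (2,5) AND the heading swung to N — translation plus rotation needed
initial: (4, 5) facing S
step 1 (turn(right)): (4, 5) facing W
step 2 (move(2)): (2, 5) facing W
step 3 (turn(right)): (2, 5) facing N
all 216 alternatives checked — unique.

turn(right), move(2), turn(right)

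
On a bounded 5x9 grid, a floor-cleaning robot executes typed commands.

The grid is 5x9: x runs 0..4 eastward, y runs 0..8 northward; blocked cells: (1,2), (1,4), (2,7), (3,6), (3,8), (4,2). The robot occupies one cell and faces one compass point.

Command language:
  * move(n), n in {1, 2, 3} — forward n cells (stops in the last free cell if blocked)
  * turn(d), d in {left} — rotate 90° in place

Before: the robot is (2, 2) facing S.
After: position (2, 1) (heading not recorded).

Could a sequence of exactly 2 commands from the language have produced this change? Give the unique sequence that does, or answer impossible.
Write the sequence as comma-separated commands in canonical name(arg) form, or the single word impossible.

move(1), turn(left)

key: running turn(left) before move(1) would end elsewhere — order is forced
from: (2, 2) facing S
1. move(1) → (2, 1) facing S
2. turn(left) → (2, 1) facing E
uniquely the one of 16 2-step routes that fits.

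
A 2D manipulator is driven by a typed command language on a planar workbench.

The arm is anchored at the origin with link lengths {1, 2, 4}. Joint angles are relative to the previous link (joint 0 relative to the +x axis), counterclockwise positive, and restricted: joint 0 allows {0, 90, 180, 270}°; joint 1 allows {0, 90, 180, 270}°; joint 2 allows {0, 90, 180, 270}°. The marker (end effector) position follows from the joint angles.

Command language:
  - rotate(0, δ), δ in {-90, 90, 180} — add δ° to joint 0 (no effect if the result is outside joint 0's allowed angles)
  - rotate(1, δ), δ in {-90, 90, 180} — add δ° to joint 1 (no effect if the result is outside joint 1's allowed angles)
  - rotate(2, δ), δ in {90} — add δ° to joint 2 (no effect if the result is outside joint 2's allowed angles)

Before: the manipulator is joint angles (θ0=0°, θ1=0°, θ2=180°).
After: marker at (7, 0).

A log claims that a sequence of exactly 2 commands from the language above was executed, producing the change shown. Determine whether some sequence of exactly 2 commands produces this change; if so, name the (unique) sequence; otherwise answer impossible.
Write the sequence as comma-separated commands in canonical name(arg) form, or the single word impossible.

rotate(2, 90), rotate(2, 90)

start: joint angles (θ0=0°, θ1=0°, θ2=180°)
[1] after rotate(2, 90): joint angles (θ0=0°, θ1=0°, θ2=270°)
[2] after rotate(2, 90): joint angles (θ0=0°, θ1=0°, θ2=0°)
all 49 alternatives checked — unique.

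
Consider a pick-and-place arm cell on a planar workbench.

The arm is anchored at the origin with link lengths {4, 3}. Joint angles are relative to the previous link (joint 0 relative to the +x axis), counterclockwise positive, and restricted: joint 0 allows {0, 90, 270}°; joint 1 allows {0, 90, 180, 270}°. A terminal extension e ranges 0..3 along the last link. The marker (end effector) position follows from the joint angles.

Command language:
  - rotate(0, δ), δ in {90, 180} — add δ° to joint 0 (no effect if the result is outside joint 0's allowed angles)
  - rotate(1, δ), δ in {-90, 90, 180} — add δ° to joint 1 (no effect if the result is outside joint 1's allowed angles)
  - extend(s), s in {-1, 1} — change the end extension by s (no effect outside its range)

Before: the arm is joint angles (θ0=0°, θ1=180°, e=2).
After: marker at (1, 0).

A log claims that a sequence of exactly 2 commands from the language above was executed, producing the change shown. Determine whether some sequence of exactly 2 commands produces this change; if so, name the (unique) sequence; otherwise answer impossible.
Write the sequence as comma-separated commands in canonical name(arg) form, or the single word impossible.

extend(-1), extend(-1)

initial: joint angles (θ0=0°, θ1=180°, e=2)
step 1 (extend(-1)): joint angles (θ0=0°, θ1=180°, e=1)
step 2 (extend(-1)): joint angles (θ0=0°, θ1=180°, e=0)
uniquely the one of 49 2-step routes that fits.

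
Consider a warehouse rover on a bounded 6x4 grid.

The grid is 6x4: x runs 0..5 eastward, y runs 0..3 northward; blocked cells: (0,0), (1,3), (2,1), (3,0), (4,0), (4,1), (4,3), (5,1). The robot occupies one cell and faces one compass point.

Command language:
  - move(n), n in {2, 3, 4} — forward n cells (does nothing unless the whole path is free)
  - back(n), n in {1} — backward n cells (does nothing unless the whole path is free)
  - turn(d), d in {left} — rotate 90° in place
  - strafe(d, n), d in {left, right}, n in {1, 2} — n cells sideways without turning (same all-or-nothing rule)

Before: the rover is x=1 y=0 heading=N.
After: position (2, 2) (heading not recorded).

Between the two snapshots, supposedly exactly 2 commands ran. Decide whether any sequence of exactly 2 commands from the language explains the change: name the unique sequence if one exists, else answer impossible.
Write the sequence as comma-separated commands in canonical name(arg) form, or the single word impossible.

move(2), strafe(right, 1)

key: order matters: swapping move(2) and strafe(right, 1) lands elsewhere
initial: x=1 y=0 heading=N
step 1 (move(2)): x=1 y=2 heading=N
step 2 (strafe(right, 1)): x=2 y=2 heading=N
all 81 alternatives checked — unique.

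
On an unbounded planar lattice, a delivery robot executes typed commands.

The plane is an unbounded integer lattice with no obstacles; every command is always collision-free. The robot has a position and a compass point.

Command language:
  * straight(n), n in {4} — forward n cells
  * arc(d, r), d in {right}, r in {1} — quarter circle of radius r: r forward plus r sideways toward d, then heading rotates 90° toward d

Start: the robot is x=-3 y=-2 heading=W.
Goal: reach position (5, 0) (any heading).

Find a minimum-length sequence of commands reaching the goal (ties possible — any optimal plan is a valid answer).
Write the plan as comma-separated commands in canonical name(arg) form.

arc(right, 1), arc(right, 1), straight(4), straight(4)

begin: x=-3 y=-2 heading=W
[1] after arc(right, 1): x=-4 y=-1 heading=N
[2] after arc(right, 1): x=-3 y=0 heading=E
[3] after straight(4): x=1 y=0 heading=E
[4] after straight(4): x=5 y=0 heading=E
minimal: 4 command(s), checked below 4.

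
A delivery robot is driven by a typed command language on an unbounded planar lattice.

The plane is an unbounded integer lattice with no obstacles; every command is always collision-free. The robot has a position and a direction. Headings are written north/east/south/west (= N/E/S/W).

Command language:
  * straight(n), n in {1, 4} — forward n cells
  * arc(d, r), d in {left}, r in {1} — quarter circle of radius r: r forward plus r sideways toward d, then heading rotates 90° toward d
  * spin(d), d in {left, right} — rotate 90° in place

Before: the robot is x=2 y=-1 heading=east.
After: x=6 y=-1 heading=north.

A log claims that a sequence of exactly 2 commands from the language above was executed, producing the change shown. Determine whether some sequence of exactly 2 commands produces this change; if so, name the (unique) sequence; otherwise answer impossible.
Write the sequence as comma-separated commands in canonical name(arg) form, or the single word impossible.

key: cell and facing (now N) both changed — the 2 commands mix motion and turning
initial: x=2 y=-1 heading=east
step 1 (straight(4)): x=6 y=-1 heading=east
step 2 (spin(left)): x=6 y=-1 heading=north
all 25 alternatives checked — unique.

straight(4), spin(left)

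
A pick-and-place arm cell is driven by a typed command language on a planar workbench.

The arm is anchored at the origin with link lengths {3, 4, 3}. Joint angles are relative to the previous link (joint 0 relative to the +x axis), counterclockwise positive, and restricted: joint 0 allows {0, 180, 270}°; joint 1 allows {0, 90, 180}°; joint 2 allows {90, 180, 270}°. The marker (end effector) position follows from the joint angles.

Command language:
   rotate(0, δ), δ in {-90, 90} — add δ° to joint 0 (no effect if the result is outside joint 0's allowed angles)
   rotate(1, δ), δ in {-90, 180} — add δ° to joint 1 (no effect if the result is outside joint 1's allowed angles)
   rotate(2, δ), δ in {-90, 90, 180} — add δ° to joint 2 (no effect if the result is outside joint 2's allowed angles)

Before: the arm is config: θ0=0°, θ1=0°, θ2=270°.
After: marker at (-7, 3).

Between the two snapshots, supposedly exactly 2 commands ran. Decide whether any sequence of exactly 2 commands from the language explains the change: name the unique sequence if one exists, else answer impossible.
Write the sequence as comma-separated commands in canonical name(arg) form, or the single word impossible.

start: config: θ0=0°, θ1=0°, θ2=270°
step 1 (rotate(0, -90)): config: θ0=270°, θ1=0°, θ2=270°
step 2 (rotate(0, -90)): config: θ0=180°, θ1=0°, θ2=270°
all 49 alternatives checked — unique.

rotate(0, -90), rotate(0, -90)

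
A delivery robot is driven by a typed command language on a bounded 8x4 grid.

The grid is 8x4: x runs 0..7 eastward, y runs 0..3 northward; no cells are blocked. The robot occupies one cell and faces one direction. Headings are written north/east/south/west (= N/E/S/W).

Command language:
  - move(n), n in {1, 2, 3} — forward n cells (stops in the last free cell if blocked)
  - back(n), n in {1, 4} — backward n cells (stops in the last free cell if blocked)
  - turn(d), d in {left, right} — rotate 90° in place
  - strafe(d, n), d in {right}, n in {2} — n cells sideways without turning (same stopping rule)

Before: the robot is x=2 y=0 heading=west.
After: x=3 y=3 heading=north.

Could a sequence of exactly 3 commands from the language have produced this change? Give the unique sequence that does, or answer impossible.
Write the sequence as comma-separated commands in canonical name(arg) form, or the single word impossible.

back(1), turn(right), move(3)

key: position moved to (3,3) AND the heading swung to N — translation plus rotation needed
start: x=2 y=0 heading=west
[1] after back(1): x=3 y=0 heading=west
[2] after turn(right): x=3 y=0 heading=north
[3] after move(3): x=3 y=3 heading=north
no other 3-command option fits: unique.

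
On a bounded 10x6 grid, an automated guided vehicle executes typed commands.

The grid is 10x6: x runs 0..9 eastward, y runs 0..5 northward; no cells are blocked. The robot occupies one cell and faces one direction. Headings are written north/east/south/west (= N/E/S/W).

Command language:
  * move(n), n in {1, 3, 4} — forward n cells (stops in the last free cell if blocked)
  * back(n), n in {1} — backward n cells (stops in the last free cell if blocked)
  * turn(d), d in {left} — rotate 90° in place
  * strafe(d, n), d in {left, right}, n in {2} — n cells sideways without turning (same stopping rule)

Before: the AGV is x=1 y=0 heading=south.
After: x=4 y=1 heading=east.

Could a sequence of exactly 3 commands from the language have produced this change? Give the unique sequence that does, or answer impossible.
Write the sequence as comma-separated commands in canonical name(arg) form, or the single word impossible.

back(1), turn(left), move(3)

key: cell and facing (now E) both changed — the 3 commands mix motion and turning
begin: x=1 y=0 heading=south
[1] after back(1): x=1 y=1 heading=south
[2] after turn(left): x=1 y=1 heading=east
[3] after move(3): x=4 y=1 heading=east
all 343 alternatives checked — unique.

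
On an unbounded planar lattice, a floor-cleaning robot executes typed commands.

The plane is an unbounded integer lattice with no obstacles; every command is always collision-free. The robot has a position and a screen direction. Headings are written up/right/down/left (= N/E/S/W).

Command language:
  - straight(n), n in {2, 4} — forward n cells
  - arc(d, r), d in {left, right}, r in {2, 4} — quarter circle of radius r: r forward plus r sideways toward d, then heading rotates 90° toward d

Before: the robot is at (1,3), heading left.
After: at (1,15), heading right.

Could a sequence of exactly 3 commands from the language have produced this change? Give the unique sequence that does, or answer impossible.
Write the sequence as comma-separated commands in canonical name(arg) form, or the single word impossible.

key: position moved to (1,15) AND the heading swung to E — translation plus rotation needed
begin: at (1,3), heading left
1. arc(right, 4) → at (-3,7), heading up
2. straight(4) → at (-3,11), heading up
3. arc(right, 4) → at (1,15), heading right
all 216 alternatives checked — unique.

arc(right, 4), straight(4), arc(right, 4)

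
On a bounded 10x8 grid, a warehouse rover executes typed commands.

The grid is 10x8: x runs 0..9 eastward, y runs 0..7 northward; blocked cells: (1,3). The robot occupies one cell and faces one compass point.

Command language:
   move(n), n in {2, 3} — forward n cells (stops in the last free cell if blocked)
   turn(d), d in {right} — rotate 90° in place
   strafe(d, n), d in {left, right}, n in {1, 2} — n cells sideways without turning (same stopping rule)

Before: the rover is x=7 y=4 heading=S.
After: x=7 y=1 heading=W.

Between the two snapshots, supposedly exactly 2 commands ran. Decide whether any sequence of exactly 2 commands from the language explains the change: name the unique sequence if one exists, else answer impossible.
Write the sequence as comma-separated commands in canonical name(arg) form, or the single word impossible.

move(3), turn(right)

key: position moved to (7,1) AND the heading swung to W — translation plus rotation needed
initial: x=7 y=4 heading=S
[1] after move(3): x=7 y=1 heading=S
[2] after turn(right): x=7 y=1 heading=W
all 49 alternatives checked — unique.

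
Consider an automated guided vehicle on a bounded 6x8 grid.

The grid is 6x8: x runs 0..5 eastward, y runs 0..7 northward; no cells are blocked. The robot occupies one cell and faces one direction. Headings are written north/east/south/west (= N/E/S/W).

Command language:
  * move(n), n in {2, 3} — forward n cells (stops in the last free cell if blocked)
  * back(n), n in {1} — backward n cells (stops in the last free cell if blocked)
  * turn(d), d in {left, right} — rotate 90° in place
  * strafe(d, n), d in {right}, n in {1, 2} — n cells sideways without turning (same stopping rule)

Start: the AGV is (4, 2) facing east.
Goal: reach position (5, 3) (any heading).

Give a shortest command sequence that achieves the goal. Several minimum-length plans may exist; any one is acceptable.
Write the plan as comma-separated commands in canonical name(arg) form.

move(2), turn(right), back(1)

t0: (4, 2) facing east
1. move(2) → (5, 2) facing east
2. turn(right) → (5, 2) facing south
3. back(1) → (5, 3) facing south
no 2-step plan works, so 3 is optimal.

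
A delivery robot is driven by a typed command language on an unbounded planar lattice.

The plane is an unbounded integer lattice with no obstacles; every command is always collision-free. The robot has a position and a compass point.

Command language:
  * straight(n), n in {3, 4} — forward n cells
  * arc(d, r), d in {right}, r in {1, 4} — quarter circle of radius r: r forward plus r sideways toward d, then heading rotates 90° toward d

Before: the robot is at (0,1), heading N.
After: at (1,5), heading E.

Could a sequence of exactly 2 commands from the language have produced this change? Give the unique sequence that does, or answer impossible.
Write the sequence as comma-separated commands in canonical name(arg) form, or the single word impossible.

key: running arc(right, 1) before straight(3) would end elsewhere — order is forced
start: at (0,1), heading N
t=1 straight(3) ⇒ at (0,4), heading N
t=2 arc(right, 1) ⇒ at (1,5), heading E
no other 2-command option fits: unique.

straight(3), arc(right, 1)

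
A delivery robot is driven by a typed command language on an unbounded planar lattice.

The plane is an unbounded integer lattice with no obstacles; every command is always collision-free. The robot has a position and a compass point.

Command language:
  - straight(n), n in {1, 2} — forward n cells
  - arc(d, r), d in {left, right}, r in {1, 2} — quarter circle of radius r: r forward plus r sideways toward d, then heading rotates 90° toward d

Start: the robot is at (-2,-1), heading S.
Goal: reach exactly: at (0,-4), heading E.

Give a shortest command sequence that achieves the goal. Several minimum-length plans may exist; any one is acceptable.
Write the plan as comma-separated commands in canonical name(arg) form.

straight(1), arc(left, 2)

initial: at (-2,-1), heading S
1. straight(1) → at (-2,-2), heading S
2. arc(left, 2) → at (0,-4), heading E
shorter routes all fall short; 2 is best.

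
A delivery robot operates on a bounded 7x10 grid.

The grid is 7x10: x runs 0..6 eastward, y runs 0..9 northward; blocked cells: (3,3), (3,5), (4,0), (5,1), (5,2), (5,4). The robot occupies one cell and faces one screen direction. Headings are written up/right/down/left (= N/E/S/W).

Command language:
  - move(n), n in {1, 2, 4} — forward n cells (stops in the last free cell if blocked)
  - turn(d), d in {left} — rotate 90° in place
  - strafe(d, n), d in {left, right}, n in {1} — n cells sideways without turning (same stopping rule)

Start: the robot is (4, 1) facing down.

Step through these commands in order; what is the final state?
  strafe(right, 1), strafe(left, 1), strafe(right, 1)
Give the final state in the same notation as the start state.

(3, 1) facing down

t0: (4, 1) facing down
1. strafe(right, 1) → (3, 1) facing down
2. strafe(left, 1) → (4, 1) facing down
3. strafe(right, 1) → (3, 1) facing down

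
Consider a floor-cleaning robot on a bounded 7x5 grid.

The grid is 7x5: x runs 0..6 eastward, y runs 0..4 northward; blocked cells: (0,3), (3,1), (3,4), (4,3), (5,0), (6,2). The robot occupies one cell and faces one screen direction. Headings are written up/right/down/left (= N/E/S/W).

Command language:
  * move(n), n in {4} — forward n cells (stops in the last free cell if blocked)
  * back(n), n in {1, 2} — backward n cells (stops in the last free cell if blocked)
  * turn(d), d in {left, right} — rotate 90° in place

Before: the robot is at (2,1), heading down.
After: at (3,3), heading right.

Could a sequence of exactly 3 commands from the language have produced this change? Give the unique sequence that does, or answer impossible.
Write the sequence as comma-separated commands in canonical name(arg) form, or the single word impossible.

key: cell and facing (now E) both changed — the 3 commands mix motion and turning
begin: at (2,1), heading down
1. back(2) → at (2,3), heading down
2. turn(left) → at (2,3), heading right
3. move(4) → at (3,3), heading right
all 125 alternatives checked — unique.

back(2), turn(left), move(4)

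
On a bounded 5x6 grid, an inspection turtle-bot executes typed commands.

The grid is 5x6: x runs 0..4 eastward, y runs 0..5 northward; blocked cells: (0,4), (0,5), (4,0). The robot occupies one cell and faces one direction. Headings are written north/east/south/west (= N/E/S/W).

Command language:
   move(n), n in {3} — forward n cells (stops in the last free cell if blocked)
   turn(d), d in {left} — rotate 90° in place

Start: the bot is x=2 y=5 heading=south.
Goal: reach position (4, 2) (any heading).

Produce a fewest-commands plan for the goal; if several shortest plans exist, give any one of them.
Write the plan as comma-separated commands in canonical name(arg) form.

start: x=2 y=5 heading=south
step 1 (move(3)): x=2 y=2 heading=south
step 2 (turn(left)): x=2 y=2 heading=east
step 3 (move(3)): x=4 y=2 heading=east
no 2-step plan works, so 3 is optimal.

move(3), turn(left), move(3)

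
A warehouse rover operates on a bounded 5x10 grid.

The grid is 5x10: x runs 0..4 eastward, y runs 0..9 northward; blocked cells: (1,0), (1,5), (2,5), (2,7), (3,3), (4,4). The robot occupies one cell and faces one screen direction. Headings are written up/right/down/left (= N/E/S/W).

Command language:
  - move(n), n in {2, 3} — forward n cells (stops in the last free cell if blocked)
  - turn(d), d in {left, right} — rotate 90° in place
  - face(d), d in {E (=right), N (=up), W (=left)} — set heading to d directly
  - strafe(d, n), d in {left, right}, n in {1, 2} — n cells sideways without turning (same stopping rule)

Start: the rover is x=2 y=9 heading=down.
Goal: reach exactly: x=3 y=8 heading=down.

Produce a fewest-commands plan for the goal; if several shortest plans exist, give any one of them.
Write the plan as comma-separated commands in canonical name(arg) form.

move(2), strafe(left, 1)

from: x=2 y=9 heading=down
step 1 (move(2)): x=2 y=8 heading=down
step 2 (strafe(left, 1)): x=3 y=8 heading=down
minimal: 2 command(s), checked below 2.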